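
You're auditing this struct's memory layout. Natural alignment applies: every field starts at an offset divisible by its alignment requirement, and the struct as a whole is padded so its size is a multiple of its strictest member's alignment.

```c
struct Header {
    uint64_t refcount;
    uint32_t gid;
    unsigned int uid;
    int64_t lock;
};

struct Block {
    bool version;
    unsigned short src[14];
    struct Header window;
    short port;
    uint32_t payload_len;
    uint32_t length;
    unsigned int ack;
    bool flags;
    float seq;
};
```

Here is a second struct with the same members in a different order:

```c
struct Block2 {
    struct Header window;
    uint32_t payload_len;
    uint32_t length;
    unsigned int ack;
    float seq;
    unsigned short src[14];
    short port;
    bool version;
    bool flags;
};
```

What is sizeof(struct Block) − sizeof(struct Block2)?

Header: refcount at 0 (size 8, align 8) → ends 8; gid at 8 (size 4, align 4) → ends 12; uid at 12 (size 4, align 4) → ends 16; lock at 16 (size 8, align 8) → ends 24; total 24 bytes, alignment 8
version at 0 (size 1, align 1) → ends 1
pad 1 to align 2 for src
src at 2 (size 28, align 2) → ends 30
pad 2 to align 8 for window
window at 32 (size 24, align 8) → ends 56
port at 56 (size 2, align 2) → ends 58
pad 2 to align 4 for payload_len
payload_len at 60 (size 4, align 4) → ends 64
length at 64 (size 4, align 4) → ends 68
ack at 68 (size 4, align 4) → ends 72
flags at 72 (size 1, align 1) → ends 73
pad 3 to align 4 for seq
seq at 76 (size 4, align 4) → ends 80
total 80 bytes, alignment 8
— Block2 —
window at 0 (size 24, align 8) → ends 24
payload_len at 24 (size 4, align 4) → ends 28
length at 28 (size 4, align 4) → ends 32
ack at 32 (size 4, align 4) → ends 36
seq at 36 (size 4, align 4) → ends 40
src at 40 (size 28, align 2) → ends 68
port at 68 (size 2, align 2) → ends 70
version at 70 (size 1, align 1) → ends 71
flags at 71 (size 1, align 1) → ends 72
total 72 bytes, alignment 8
80 − 72 = 8

8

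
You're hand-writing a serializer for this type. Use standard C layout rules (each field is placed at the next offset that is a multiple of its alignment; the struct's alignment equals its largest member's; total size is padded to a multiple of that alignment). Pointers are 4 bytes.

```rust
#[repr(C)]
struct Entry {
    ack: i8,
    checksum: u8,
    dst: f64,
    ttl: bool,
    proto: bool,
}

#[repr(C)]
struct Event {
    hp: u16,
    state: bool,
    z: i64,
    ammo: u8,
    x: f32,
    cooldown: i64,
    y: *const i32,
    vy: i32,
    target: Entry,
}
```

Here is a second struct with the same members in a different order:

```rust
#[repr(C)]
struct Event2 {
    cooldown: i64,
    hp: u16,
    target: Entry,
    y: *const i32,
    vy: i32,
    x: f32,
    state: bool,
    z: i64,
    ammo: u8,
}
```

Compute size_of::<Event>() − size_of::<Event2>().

Entry: ack at 0 (size 1, align 1) → ends 1; checksum at 1 (size 1, align 1) → ends 2; pad 6 to align 8 for dst; dst at 8 (size 8, align 8) → ends 16; ttl at 16 (size 1, align 1) → ends 17; proto at 17 (size 1, align 1) → ends 18; tail pad 6 to reach multiple of 8; total 24 bytes, alignment 8
hp at 0 (size 2, align 2) → ends 2
state at 2 (size 1, align 1) → ends 3
pad 5 to align 8 for z
z at 8 (size 8, align 8) → ends 16
ammo at 16 (size 1, align 1) → ends 17
pad 3 to align 4 for x
x at 20 (size 4, align 4) → ends 24
cooldown at 24 (size 8, align 8) → ends 32
y at 32 (size 4, align 4) → ends 36
vy at 36 (size 4, align 4) → ends 40
target at 40 (size 24, align 8) → ends 64
total 64 bytes, alignment 8
— Event2 —
cooldown at 0 (size 8, align 8) → ends 8
hp at 8 (size 2, align 2) → ends 10
pad 6 to align 8 for target
target at 16 (size 24, align 8) → ends 40
y at 40 (size 4, align 4) → ends 44
vy at 44 (size 4, align 4) → ends 48
x at 48 (size 4, align 4) → ends 52
state at 52 (size 1, align 1) → ends 53
pad 3 to align 8 for z
z at 56 (size 8, align 8) → ends 64
ammo at 64 (size 1, align 1) → ends 65
tail pad 7 to reach multiple of 8
total 72 bytes, alignment 8
64 − 72 = -8

-8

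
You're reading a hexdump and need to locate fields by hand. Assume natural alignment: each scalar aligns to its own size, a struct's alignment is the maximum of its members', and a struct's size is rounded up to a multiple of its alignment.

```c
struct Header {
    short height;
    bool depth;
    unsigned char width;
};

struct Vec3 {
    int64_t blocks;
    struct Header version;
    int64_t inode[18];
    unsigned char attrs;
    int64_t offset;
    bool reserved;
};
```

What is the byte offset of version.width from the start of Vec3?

Header: 0..2  height  (2B, 2-aligned); 2..3  depth  (1B, 1-aligned); 3..4  width  (1B, 1-aligned); sizeof = 4, alignof = 2
0..8  blocks  (8B, 8-aligned)
8..12  version  (4B, 2-aligned)
within Header: width at 3
8 + 3 = 11

11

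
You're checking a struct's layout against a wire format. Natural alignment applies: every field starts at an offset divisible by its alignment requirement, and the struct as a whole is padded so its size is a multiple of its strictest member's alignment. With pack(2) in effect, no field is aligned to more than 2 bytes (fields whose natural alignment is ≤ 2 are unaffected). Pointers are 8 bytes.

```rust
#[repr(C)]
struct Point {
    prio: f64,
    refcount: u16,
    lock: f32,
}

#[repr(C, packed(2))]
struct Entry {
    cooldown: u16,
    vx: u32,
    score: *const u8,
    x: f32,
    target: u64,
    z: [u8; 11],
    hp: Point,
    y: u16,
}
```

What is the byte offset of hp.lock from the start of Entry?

50

Point: 0..8  prio  (8B, 8-aligned); 8..10  refcount  (2B, 2-aligned); 10..12  -- padding (2B); 12..16  lock  (4B, 4-aligned); sizeof = 16, alignof = 8
0..2  cooldown  (2B, 2-aligned)
2..6  vx  (4B, 2-aligned)
6..14  score  (8B, 2-aligned)
14..18  x  (4B, 2-aligned)
18..26  target  (8B, 2-aligned)
26..37  z  (11B, 1-aligned)
37..38  -- padding (1B)
38..54  hp  (16B, 2-aligned)
within Point: lock at 12
38 + 12 = 50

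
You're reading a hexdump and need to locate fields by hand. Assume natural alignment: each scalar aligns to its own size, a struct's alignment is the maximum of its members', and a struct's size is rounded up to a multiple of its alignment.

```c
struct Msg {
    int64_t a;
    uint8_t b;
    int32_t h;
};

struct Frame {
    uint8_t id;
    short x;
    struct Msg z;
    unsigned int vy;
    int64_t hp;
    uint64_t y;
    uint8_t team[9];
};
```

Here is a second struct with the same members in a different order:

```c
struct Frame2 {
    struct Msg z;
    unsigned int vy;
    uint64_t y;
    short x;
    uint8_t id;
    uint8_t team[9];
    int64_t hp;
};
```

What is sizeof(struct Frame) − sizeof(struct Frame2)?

Msg: 0..8  a  (8B, 8-aligned); 8..9  b  (1B, 1-aligned); 9..12  -- padding (3B); 12..16  h  (4B, 4-aligned); sizeof = 16, alignof = 8
0..1  id  (1B, 1-aligned)
1..2  -- padding (1B)
2..4  x  (2B, 2-aligned)
4..8  -- padding (4B)
8..24  z  (16B, 8-aligned)
24..28  vy  (4B, 4-aligned)
28..32  -- padding (4B)
32..40  hp  (8B, 8-aligned)
40..48  y  (8B, 8-aligned)
48..57  team  (9B, 1-aligned)
57..64  -- tail padding (7B)
sizeof = 64, alignof = 8
— Frame2 —
0..16  z  (16B, 8-aligned)
16..20  vy  (4B, 4-aligned)
20..24  -- padding (4B)
24..32  y  (8B, 8-aligned)
32..34  x  (2B, 2-aligned)
34..35  id  (1B, 1-aligned)
35..44  team  (9B, 1-aligned)
44..48  -- padding (4B)
48..56  hp  (8B, 8-aligned)
sizeof = 56, alignof = 8
64 − 56 = 8

8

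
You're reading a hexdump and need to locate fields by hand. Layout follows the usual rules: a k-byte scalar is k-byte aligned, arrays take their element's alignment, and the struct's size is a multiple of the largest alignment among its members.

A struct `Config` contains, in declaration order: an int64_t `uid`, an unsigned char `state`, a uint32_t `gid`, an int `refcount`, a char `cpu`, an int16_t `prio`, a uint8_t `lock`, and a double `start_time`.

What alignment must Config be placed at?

member alignments: uid=8, state=1, gid=4, refcount=4, cpu=1, prio=2, lock=1, start_time=8
max = 8

8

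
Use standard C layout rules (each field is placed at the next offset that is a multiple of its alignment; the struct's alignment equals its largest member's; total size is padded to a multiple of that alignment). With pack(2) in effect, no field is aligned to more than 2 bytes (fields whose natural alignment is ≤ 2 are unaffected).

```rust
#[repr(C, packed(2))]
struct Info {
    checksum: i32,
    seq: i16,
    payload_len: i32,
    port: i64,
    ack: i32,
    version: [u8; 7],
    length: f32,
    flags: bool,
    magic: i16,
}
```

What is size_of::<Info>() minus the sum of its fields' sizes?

@0: checksum [4B, align 2] → 4
@4: seq [2B, align 2] → 6
@6: payload_len [4B, align 2] → 10
@10: port [8B, align 2] → 18
@18: ack [4B, align 2] → 22
@22: version [7B, align 1] → 29
+1 pad (align 2)
@30: length [4B, align 2] → 34
@34: flags [1B, align 1] → 35
+1 pad (align 2)
@36: magic [2B, align 2] → 38
size 38, align 2
data bytes 36, size 38 → padding 2

2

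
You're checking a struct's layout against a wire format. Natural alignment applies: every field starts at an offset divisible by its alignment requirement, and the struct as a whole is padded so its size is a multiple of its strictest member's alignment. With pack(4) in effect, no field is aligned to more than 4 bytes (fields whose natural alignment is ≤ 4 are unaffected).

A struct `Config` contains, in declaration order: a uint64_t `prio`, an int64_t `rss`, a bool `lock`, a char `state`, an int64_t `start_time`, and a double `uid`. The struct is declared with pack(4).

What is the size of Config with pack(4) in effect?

prio at 0 (size 8, align 4) → ends 8
rss at 8 (size 8, align 4) → ends 16
lock at 16 (size 1, align 1) → ends 17
state at 17 (size 1, align 1) → ends 18
pad 2 to align 4 for start_time
start_time at 20 (size 8, align 4) → ends 28
uid at 28 (size 8, align 4) → ends 36
total 36 bytes, alignment 4

36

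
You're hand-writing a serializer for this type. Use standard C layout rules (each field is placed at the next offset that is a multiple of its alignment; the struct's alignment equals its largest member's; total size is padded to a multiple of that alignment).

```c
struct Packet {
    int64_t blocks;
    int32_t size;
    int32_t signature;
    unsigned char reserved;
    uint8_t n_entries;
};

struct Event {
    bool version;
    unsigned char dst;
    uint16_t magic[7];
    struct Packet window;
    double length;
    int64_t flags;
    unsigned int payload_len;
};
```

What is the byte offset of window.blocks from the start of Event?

Packet: @0: blocks [8B, align 8] → 8; @8: size [4B, align 4] → 12; @12: signature [4B, align 4] → 16; @16: reserved [1B, align 1] → 17; @17: n_entries [1B, align 1] → 18; +6 tail pad (align 8); size 24, align 8
@0: version [1B, align 1] → 1
@1: dst [1B, align 1] → 2
@2: magic [14B, align 2] → 16
@16: window [24B, align 8] → 40
within Packet: blocks at 0
16 + 0 = 16

16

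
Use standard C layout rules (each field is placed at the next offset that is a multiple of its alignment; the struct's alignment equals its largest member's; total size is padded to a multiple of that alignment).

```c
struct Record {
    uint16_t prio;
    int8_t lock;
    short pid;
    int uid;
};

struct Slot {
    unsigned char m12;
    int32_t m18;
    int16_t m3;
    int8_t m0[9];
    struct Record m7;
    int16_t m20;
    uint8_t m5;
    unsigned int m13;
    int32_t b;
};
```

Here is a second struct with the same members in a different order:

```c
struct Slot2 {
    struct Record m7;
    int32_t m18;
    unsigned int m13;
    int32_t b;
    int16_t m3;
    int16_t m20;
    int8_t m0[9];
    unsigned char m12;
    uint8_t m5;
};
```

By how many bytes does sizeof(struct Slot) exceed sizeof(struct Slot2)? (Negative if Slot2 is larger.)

4

Record: @0: prio [2B, align 2] → 2; @2: lock [1B, align 1] → 3; +1 pad (align 2); @4: pid [2B, align 2] → 6; +2 pad (align 4); @8: uid [4B, align 4] → 12; size 12, align 4
@0: m12 [1B, align 1] → 1
+3 pad (align 4)
@4: m18 [4B, align 4] → 8
@8: m3 [2B, align 2] → 10
@10: m0 [9B, align 1] → 19
+1 pad (align 4)
@20: m7 [12B, align 4] → 32
@32: m20 [2B, align 2] → 34
@34: m5 [1B, align 1] → 35
+1 pad (align 4)
@36: m13 [4B, align 4] → 40
@40: b [4B, align 4] → 44
size 44, align 4
— Slot2 —
@0: m7 [12B, align 4] → 12
@12: m18 [4B, align 4] → 16
@16: m13 [4B, align 4] → 20
@20: b [4B, align 4] → 24
@24: m3 [2B, align 2] → 26
@26: m20 [2B, align 2] → 28
@28: m0 [9B, align 1] → 37
@37: m12 [1B, align 1] → 38
@38: m5 [1B, align 1] → 39
+1 tail pad (align 4)
size 40, align 4
44 − 40 = 4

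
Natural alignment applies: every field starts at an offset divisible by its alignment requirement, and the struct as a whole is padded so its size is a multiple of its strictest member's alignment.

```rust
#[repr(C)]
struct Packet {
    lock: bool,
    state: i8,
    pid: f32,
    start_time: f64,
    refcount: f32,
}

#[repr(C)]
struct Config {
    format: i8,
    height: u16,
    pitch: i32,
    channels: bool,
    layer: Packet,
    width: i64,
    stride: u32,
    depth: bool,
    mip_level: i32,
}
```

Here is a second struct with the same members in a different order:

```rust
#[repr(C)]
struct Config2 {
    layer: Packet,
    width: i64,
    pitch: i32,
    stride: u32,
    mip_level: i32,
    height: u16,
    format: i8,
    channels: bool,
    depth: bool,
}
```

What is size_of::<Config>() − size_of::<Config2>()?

8

Packet: 0..1  lock  (1B, 1-aligned); 1..2  state  (1B, 1-aligned); 2..4  -- padding (2B); 4..8  pid  (4B, 4-aligned); 8..16  start_time  (8B, 8-aligned); 16..20  refcount  (4B, 4-aligned); 20..24  -- tail padding (4B); sizeof = 24, alignof = 8
0..1  format  (1B, 1-aligned)
1..2  -- padding (1B)
2..4  height  (2B, 2-aligned)
4..8  pitch  (4B, 4-aligned)
8..9  channels  (1B, 1-aligned)
9..16  -- padding (7B)
16..40  layer  (24B, 8-aligned)
40..48  width  (8B, 8-aligned)
48..52  stride  (4B, 4-aligned)
52..53  depth  (1B, 1-aligned)
53..56  -- padding (3B)
56..60  mip_level  (4B, 4-aligned)
60..64  -- tail padding (4B)
sizeof = 64, alignof = 8
— Config2 —
0..24  layer  (24B, 8-aligned)
24..32  width  (8B, 8-aligned)
32..36  pitch  (4B, 4-aligned)
36..40  stride  (4B, 4-aligned)
40..44  mip_level  (4B, 4-aligned)
44..46  height  (2B, 2-aligned)
46..47  format  (1B, 1-aligned)
47..48  channels  (1B, 1-aligned)
48..49  depth  (1B, 1-aligned)
49..56  -- tail padding (7B)
sizeof = 56, alignof = 8
64 − 56 = 8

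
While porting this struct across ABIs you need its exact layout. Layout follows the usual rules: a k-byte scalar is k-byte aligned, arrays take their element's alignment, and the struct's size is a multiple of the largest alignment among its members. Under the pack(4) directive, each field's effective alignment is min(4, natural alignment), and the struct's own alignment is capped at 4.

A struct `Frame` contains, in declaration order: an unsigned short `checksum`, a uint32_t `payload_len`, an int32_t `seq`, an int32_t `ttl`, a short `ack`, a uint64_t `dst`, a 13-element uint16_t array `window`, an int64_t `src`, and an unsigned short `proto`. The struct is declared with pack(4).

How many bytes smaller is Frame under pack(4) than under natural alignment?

12

natural layout:
  0..2  checksum  (2B, 2-aligned)
  2..4  -- padding (2B)
  4..8  payload_len  (4B, 4-aligned)
  8..12  seq  (4B, 4-aligned)
  12..16  ttl  (4B, 4-aligned)
  16..18  ack  (2B, 2-aligned)
  18..24  -- padding (6B)
  24..32  dst  (8B, 8-aligned)
  32..58  window  (26B, 2-aligned)
  58..64  -- padding (6B)
  64..72  src  (8B, 8-aligned)
  72..74  proto  (2B, 2-aligned)
  74..80  -- tail padding (6B)
  sizeof = 80, alignof = 8
packed(4) layout:
  0..2  checksum  (2B, 2-aligned)
  2..4  -- padding (2B)
  4..8  payload_len  (4B, 4-aligned)
  8..12  seq  (4B, 4-aligned)
  12..16  ttl  (4B, 4-aligned)
  16..18  ack  (2B, 2-aligned)
  18..20  -- padding (2B)
  20..28  dst  (8B, 4-aligned)
  28..54  window  (26B, 2-aligned)
  54..56  -- padding (2B)
  56..64  src  (8B, 4-aligned)
  64..66  proto  (2B, 2-aligned)
  66..68  -- tail padding (2B)
  sizeof = 68, alignof = 4
80 − 68 = 12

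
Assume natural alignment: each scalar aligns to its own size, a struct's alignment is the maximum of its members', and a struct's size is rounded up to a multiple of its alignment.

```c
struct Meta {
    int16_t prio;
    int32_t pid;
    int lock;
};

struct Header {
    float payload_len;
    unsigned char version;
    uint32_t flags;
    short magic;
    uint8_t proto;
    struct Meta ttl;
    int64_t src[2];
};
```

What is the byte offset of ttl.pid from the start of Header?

20

Meta: 0..2  prio  (2B, 2-aligned); 2..4  -- padding (2B); 4..8  pid  (4B, 4-aligned); 8..12  lock  (4B, 4-aligned); sizeof = 12, alignof = 4
0..4  payload_len  (4B, 4-aligned)
4..5  version  (1B, 1-aligned)
5..8  -- padding (3B)
8..12  flags  (4B, 4-aligned)
12..14  magic  (2B, 2-aligned)
14..15  proto  (1B, 1-aligned)
15..16  -- padding (1B)
16..28  ttl  (12B, 4-aligned)
within Meta: pid at 4
16 + 4 = 20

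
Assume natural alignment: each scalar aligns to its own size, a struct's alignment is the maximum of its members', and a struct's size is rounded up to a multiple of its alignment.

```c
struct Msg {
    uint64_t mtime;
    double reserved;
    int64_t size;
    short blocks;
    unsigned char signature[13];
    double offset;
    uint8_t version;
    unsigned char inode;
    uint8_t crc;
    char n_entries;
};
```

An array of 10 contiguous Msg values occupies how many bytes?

560

0..8  mtime  (8B, 8-aligned)
8..16  reserved  (8B, 8-aligned)
16..24  size  (8B, 8-aligned)
24..26  blocks  (2B, 2-aligned)
26..39  signature  (13B, 1-aligned)
39..40  -- padding (1B)
40..48  offset  (8B, 8-aligned)
48..49  version  (1B, 1-aligned)
49..50  inode  (1B, 1-aligned)
50..51  crc  (1B, 1-aligned)
51..52  n_entries  (1B, 1-aligned)
52..56  -- tail padding (4B)
sizeof = 56, alignof = 8
array of 10: 10 × 56 = 560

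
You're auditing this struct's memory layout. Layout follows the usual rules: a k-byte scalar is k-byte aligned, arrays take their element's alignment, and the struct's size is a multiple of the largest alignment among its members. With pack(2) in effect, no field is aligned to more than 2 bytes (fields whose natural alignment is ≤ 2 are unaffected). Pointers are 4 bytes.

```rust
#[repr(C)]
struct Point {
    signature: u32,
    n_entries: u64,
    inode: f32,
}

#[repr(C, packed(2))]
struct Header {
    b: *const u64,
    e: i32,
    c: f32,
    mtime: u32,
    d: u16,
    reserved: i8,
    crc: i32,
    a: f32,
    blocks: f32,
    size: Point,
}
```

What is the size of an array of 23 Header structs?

1288

Point: signature at 0 (size 4, align 4) → ends 4; pad 4 to align 8 for n_entries; n_entries at 8 (size 8, align 8) → ends 16; inode at 16 (size 4, align 4) → ends 20; tail pad 4 to reach multiple of 8; total 24 bytes, alignment 8
b at 0 (size 4, align 2) → ends 4
e at 4 (size 4, align 2) → ends 8
c at 8 (size 4, align 2) → ends 12
mtime at 12 (size 4, align 2) → ends 16
d at 16 (size 2, align 2) → ends 18
reserved at 18 (size 1, align 1) → ends 19
pad 1 to align 2 for crc
crc at 20 (size 4, align 2) → ends 24
a at 24 (size 4, align 2) → ends 28
blocks at 28 (size 4, align 2) → ends 32
size at 32 (size 24, align 2) → ends 56
total 56 bytes, alignment 2
array of 23: 23 × 56 = 1288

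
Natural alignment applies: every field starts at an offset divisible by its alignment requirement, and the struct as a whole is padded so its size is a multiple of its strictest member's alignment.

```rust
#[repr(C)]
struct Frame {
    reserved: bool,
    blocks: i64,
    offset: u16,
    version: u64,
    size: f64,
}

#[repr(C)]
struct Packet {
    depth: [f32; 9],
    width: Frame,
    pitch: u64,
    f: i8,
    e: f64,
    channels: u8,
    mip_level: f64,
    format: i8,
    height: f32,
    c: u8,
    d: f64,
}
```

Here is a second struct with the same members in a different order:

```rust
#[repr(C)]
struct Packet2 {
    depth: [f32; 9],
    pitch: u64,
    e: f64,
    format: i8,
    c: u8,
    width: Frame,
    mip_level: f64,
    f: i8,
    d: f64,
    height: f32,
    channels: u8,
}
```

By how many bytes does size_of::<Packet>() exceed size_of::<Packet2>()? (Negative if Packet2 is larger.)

8

Frame: @0: reserved [1B, align 1] → 1; +7 pad (align 8); @8: blocks [8B, align 8] → 16; @16: offset [2B, align 2] → 18; +6 pad (align 8); @24: version [8B, align 8] → 32; @32: size [8B, align 8] → 40; size 40, align 8
@0: depth [36B, align 4] → 36
+4 pad (align 8)
@40: width [40B, align 8] → 80
@80: pitch [8B, align 8] → 88
@88: f [1B, align 1] → 89
+7 pad (align 8)
@96: e [8B, align 8] → 104
@104: channels [1B, align 1] → 105
+7 pad (align 8)
@112: mip_level [8B, align 8] → 120
@120: format [1B, align 1] → 121
+3 pad (align 4)
@124: height [4B, align 4] → 128
@128: c [1B, align 1] → 129
+7 pad (align 8)
@136: d [8B, align 8] → 144
size 144, align 8
— Packet2 —
@0: depth [36B, align 4] → 36
+4 pad (align 8)
@40: pitch [8B, align 8] → 48
@48: e [8B, align 8] → 56
@56: format [1B, align 1] → 57
@57: c [1B, align 1] → 58
+6 pad (align 8)
@64: width [40B, align 8] → 104
@104: mip_level [8B, align 8] → 112
@112: f [1B, align 1] → 113
+7 pad (align 8)
@120: d [8B, align 8] → 128
@128: height [4B, align 4] → 132
@132: channels [1B, align 1] → 133
+3 tail pad (align 8)
size 136, align 8
144 − 136 = 8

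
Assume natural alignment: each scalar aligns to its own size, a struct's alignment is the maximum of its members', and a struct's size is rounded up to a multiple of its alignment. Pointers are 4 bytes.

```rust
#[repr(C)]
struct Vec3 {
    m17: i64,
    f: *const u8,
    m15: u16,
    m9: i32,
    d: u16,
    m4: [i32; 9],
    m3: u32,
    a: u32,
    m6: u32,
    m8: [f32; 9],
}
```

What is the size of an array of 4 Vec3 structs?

m17 at 0 (size 8, align 8) → ends 8
f at 8 (size 4, align 4) → ends 12
m15 at 12 (size 2, align 2) → ends 14
pad 2 to align 4 for m9
m9 at 16 (size 4, align 4) → ends 20
d at 20 (size 2, align 2) → ends 22
pad 2 to align 4 for m4
m4 at 24 (size 36, align 4) → ends 60
m3 at 60 (size 4, align 4) → ends 64
a at 64 (size 4, align 4) → ends 68
m6 at 68 (size 4, align 4) → ends 72
m8 at 72 (size 36, align 4) → ends 108
tail pad 4 to reach multiple of 8
total 112 bytes, alignment 8
array of 4: 4 × 112 = 448

448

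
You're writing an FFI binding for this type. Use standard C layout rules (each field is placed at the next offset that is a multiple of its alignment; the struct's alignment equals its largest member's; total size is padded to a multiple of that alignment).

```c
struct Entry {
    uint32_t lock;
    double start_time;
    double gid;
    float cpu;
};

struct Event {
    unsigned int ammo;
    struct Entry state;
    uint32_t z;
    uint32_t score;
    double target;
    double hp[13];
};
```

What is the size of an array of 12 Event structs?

1920

Entry: 0..4  lock  (4B, 4-aligned); 4..8  -- padding (4B); 8..16  start_time  (8B, 8-aligned); 16..24  gid  (8B, 8-aligned); 24..28  cpu  (4B, 4-aligned); 28..32  -- tail padding (4B); sizeof = 32, alignof = 8
0..4  ammo  (4B, 4-aligned)
4..8  -- padding (4B)
8..40  state  (32B, 8-aligned)
40..44  z  (4B, 4-aligned)
44..48  score  (4B, 4-aligned)
48..56  target  (8B, 8-aligned)
56..160  hp  (104B, 8-aligned)
sizeof = 160, alignof = 8
array of 12: 12 × 160 = 1920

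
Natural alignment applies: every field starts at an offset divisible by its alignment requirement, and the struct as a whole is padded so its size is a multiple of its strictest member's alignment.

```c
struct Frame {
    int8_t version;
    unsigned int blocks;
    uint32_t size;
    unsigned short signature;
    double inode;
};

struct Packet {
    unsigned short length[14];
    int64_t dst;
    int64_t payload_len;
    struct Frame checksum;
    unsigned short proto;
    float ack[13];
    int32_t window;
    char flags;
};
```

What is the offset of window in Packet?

Frame: @0: version [1B, align 1] → 1; +3 pad (align 4); @4: blocks [4B, align 4] → 8; @8: size [4B, align 4] → 12; @12: signature [2B, align 2] → 14; +2 pad (align 8); @16: inode [8B, align 8] → 24; size 24, align 8
@0: length [28B, align 2] → 28
+4 pad (align 8)
@32: dst [8B, align 8] → 40
@40: payload_len [8B, align 8] → 48
@48: checksum [24B, align 8] → 72
@72: proto [2B, align 2] → 74
+2 pad (align 4)
@76: ack [52B, align 4] → 128
@128: window [4B, align 4] → 132

128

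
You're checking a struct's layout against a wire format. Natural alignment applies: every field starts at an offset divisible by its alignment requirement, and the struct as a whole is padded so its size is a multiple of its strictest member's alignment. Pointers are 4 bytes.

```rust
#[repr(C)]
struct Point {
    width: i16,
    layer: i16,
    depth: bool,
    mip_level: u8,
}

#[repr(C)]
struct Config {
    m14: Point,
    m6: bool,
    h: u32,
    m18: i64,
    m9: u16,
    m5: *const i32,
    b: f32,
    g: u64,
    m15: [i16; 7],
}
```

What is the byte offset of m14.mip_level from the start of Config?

5

Point: 0..2  width  (2B, 2-aligned); 2..4  layer  (2B, 2-aligned); 4..5  depth  (1B, 1-aligned); 5..6  mip_level  (1B, 1-aligned); sizeof = 6, alignof = 2
0..6  m14  (6B, 2-aligned)
within Point: mip_level at 5
0 + 5 = 5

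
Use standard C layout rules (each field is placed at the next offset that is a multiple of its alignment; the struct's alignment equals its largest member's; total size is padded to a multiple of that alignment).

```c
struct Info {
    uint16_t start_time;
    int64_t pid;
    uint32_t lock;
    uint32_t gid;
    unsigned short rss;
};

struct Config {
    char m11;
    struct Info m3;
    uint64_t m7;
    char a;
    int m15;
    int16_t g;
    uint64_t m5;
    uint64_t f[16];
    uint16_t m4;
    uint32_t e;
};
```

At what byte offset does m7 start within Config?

Info: start_time at 0 (size 2, align 2) → ends 2; pad 6 to align 8 for pid; pid at 8 (size 8, align 8) → ends 16; lock at 16 (size 4, align 4) → ends 20; gid at 20 (size 4, align 4) → ends 24; rss at 24 (size 2, align 2) → ends 26; tail pad 6 to reach multiple of 8; total 32 bytes, alignment 8
m11 at 0 (size 1, align 1) → ends 1
pad 7 to align 8 for m3
m3 at 8 (size 32, align 8) → ends 40
m7 at 40 (size 8, align 8) → ends 48

40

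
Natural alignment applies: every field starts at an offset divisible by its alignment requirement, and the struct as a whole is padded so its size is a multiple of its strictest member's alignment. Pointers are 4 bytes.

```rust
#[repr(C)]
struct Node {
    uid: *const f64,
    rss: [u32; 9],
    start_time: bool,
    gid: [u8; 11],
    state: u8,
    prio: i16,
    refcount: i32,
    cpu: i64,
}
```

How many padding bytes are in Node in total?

0..4  uid  (4B, 4-aligned)
4..40  rss  (36B, 4-aligned)
40..41  start_time  (1B, 1-aligned)
41..52  gid  (11B, 1-aligned)
52..53  state  (1B, 1-aligned)
53..54  -- padding (1B)
54..56  prio  (2B, 2-aligned)
56..60  refcount  (4B, 4-aligned)
60..64  -- padding (4B)
64..72  cpu  (8B, 8-aligned)
sizeof = 72, alignof = 8
data bytes 67, size 72 → padding 5

5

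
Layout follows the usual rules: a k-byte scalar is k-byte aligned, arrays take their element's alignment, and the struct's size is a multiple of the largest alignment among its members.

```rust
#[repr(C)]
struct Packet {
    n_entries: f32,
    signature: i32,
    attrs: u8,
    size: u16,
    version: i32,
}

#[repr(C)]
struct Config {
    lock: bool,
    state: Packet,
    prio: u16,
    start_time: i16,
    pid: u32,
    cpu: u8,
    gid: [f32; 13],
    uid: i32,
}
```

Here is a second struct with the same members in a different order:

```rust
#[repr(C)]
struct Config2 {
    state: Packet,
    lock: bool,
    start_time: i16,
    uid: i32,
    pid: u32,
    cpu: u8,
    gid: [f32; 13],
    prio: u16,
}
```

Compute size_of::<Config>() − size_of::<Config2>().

Packet: @0: n_entries [4B, align 4] → 4; @4: signature [4B, align 4] → 8; @8: attrs [1B, align 1] → 9; +1 pad (align 2); @10: size [2B, align 2] → 12; @12: version [4B, align 4] → 16; size 16, align 4
@0: lock [1B, align 1] → 1
+3 pad (align 4)
@4: state [16B, align 4] → 20
@20: prio [2B, align 2] → 22
@22: start_time [2B, align 2] → 24
@24: pid [4B, align 4] → 28
@28: cpu [1B, align 1] → 29
+3 pad (align 4)
@32: gid [52B, align 4] → 84
@84: uid [4B, align 4] → 88
size 88, align 4
— Config2 —
@0: state [16B, align 4] → 16
@16: lock [1B, align 1] → 17
+1 pad (align 2)
@18: start_time [2B, align 2] → 20
@20: uid [4B, align 4] → 24
@24: pid [4B, align 4] → 28
@28: cpu [1B, align 1] → 29
+3 pad (align 4)
@32: gid [52B, align 4] → 84
@84: prio [2B, align 2] → 86
+2 tail pad (align 4)
size 88, align 4
88 − 88 = 0

0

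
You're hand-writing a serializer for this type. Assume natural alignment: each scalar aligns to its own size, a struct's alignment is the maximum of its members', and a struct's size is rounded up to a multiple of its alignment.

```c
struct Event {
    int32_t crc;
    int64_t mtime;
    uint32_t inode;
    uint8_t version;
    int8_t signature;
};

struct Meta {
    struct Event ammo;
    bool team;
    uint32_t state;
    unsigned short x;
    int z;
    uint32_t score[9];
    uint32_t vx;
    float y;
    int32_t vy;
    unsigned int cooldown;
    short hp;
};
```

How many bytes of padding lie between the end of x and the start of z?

Event: crc at 0 (size 4, align 4) → ends 4; pad 4 to align 8 for mtime; mtime at 8 (size 8, align 8) → ends 16; inode at 16 (size 4, align 4) → ends 20; version at 20 (size 1, align 1) → ends 21; signature at 21 (size 1, align 1) → ends 22; tail pad 2 to reach multiple of 8; total 24 bytes, alignment 8
ammo at 0 (size 24, align 8) → ends 24
team at 24 (size 1, align 1) → ends 25
pad 3 to align 4 for state
state at 28 (size 4, align 4) → ends 32
x at 32 (size 2, align 2) → ends 34
pad 2 to align 4 for z
z at 36 (size 4, align 4) → ends 40

2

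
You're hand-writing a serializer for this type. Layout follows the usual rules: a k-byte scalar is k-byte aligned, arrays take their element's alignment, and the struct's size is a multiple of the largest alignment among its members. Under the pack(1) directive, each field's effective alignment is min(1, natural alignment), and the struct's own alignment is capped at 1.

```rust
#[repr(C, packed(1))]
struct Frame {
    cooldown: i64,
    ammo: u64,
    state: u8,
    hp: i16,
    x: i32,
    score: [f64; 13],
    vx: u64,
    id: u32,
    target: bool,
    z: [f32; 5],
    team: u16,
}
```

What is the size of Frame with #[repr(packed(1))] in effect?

162

0..8  cooldown  (8B, 1-aligned)
8..16  ammo  (8B, 1-aligned)
16..17  state  (1B, 1-aligned)
17..19  hp  (2B, 1-aligned)
19..23  x  (4B, 1-aligned)
23..127  score  (104B, 1-aligned)
127..135  vx  (8B, 1-aligned)
135..139  id  (4B, 1-aligned)
139..140  target  (1B, 1-aligned)
140..160  z  (20B, 1-aligned)
160..162  team  (2B, 1-aligned)
sizeof = 162, alignof = 1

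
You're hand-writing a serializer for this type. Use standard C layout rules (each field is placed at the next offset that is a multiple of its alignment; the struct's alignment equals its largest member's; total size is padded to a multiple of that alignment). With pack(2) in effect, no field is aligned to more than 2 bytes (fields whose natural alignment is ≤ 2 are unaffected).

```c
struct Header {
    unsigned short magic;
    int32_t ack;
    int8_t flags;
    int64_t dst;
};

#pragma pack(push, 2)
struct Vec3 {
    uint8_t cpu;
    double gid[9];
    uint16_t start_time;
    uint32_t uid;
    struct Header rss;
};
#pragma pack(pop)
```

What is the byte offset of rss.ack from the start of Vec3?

84

Header: magic at 0 (size 2, align 2) → ends 2; pad 2 to align 4 for ack; ack at 4 (size 4, align 4) → ends 8; flags at 8 (size 1, align 1) → ends 9; pad 7 to align 8 for dst; dst at 16 (size 8, align 8) → ends 24; total 24 bytes, alignment 8
cpu at 0 (size 1, align 1) → ends 1
pad 1 to align 2 for gid
gid at 2 (size 72, align 2) → ends 74
start_time at 74 (size 2, align 2) → ends 76
uid at 76 (size 4, align 2) → ends 80
rss at 80 (size 24, align 2) → ends 104
within Header: ack at 4
80 + 4 = 84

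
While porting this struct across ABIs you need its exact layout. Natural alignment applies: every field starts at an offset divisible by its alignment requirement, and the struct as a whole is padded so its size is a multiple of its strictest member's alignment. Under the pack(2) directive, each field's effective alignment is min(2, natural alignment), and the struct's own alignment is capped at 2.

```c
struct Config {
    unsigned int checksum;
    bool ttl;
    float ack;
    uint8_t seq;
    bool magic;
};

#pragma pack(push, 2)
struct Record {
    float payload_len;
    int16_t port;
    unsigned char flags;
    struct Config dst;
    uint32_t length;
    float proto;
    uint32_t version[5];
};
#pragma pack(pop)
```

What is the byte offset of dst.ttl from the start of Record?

12

Config: 0..4  checksum  (4B, 4-aligned); 4..5  ttl  (1B, 1-aligned); 5..8  -- padding (3B); 8..12  ack  (4B, 4-aligned); 12..13  seq  (1B, 1-aligned); 13..14  magic  (1B, 1-aligned); 14..16  -- tail padding (2B); sizeof = 16, alignof = 4
0..4  payload_len  (4B, 2-aligned)
4..6  port  (2B, 2-aligned)
6..7  flags  (1B, 1-aligned)
7..8  -- padding (1B)
8..24  dst  (16B, 2-aligned)
within Config: ttl at 4
8 + 4 = 12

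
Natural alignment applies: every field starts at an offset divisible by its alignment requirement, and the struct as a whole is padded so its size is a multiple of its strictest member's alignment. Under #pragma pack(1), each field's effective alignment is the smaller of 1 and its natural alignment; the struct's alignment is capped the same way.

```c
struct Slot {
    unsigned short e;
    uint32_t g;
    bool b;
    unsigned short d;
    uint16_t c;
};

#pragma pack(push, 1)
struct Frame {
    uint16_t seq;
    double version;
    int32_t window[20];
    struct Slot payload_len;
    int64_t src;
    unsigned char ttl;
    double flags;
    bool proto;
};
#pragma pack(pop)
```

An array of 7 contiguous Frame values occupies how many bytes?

Slot: 0..2  e  (2B, 2-aligned); 2..4  -- padding (2B); 4..8  g  (4B, 4-aligned); 8..9  b  (1B, 1-aligned); 9..10  -- padding (1B); 10..12  d  (2B, 2-aligned); 12..14  c  (2B, 2-aligned); 14..16  -- tail padding (2B); sizeof = 16, alignof = 4
0..2  seq  (2B, 1-aligned)
2..10  version  (8B, 1-aligned)
10..90  window  (80B, 1-aligned)
90..106  payload_len  (16B, 1-aligned)
106..114  src  (8B, 1-aligned)
114..115  ttl  (1B, 1-aligned)
115..123  flags  (8B, 1-aligned)
123..124  proto  (1B, 1-aligned)
sizeof = 124, alignof = 1
array of 7: 7 × 124 = 868

868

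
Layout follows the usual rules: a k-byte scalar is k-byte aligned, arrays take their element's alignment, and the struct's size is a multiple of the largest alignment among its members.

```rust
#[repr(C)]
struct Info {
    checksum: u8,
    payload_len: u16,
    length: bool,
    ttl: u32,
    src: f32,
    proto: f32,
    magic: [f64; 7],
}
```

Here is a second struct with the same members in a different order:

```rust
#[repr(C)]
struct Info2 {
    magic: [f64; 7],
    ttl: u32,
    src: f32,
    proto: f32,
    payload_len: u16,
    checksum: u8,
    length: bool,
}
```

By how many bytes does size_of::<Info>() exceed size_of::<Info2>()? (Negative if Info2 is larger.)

checksum at 0 (size 1, align 1) → ends 1
pad 1 to align 2 for payload_len
payload_len at 2 (size 2, align 2) → ends 4
length at 4 (size 1, align 1) → ends 5
pad 3 to align 4 for ttl
ttl at 8 (size 4, align 4) → ends 12
src at 12 (size 4, align 4) → ends 16
proto at 16 (size 4, align 4) → ends 20
pad 4 to align 8 for magic
magic at 24 (size 56, align 8) → ends 80
total 80 bytes, alignment 8
— Info2 —
magic at 0 (size 56, align 8) → ends 56
ttl at 56 (size 4, align 4) → ends 60
src at 60 (size 4, align 4) → ends 64
proto at 64 (size 4, align 4) → ends 68
payload_len at 68 (size 2, align 2) → ends 70
checksum at 70 (size 1, align 1) → ends 71
length at 71 (size 1, align 1) → ends 72
total 72 bytes, alignment 8
80 − 72 = 8

8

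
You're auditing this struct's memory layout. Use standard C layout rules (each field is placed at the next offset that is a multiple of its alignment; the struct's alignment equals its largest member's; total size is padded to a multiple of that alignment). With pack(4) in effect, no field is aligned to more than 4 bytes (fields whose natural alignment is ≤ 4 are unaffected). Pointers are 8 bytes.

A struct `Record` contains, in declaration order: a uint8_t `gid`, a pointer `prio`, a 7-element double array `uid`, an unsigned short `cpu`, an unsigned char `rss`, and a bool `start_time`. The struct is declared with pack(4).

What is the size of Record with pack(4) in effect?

72

@0: gid [1B, align 1] → 1
+3 pad (align 4)
@4: prio [8B, align 4] → 12
@12: uid [56B, align 4] → 68
@68: cpu [2B, align 2] → 70
@70: rss [1B, align 1] → 71
@71: start_time [1B, align 1] → 72
size 72, align 4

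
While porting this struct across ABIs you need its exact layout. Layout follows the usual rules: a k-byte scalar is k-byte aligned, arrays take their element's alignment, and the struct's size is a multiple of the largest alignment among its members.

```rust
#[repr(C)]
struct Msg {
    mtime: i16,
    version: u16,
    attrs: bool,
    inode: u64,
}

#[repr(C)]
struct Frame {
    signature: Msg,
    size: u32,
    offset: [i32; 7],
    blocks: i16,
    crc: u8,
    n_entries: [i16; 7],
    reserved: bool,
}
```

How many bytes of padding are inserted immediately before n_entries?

Msg: @0: mtime [2B, align 2] → 2; @2: version [2B, align 2] → 4; @4: attrs [1B, align 1] → 5; +3 pad (align 8); @8: inode [8B, align 8] → 16; size 16, align 8
@0: signature [16B, align 8] → 16
@16: size [4B, align 4] → 20
@20: offset [28B, align 4] → 48
@48: blocks [2B, align 2] → 50
@50: crc [1B, align 1] → 51
+1 pad (align 2)
@52: n_entries [14B, align 2] → 66

1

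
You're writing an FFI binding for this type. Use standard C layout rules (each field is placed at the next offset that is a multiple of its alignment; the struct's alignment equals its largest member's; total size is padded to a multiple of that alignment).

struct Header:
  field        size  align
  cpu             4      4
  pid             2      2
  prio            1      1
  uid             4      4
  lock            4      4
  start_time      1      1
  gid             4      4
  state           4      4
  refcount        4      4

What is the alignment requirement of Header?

4

member alignments: cpu=4, pid=2, prio=1, uid=4, lock=4, start_time=1, gid=4, state=4, refcount=4
max = 4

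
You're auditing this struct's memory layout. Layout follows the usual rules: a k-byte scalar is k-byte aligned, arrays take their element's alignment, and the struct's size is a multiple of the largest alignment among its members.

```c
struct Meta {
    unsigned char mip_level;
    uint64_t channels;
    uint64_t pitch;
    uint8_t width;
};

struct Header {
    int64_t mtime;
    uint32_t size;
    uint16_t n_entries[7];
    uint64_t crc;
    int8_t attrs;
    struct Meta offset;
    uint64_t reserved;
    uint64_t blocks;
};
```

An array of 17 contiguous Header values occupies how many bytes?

Meta: 0..1  mip_level  (1B, 1-aligned); 1..8  -- padding (7B); 8..16  channels  (8B, 8-aligned); 16..24  pitch  (8B, 8-aligned); 24..25  width  (1B, 1-aligned); 25..32  -- tail padding (7B); sizeof = 32, alignof = 8
0..8  mtime  (8B, 8-aligned)
8..12  size  (4B, 4-aligned)
12..26  n_entries  (14B, 2-aligned)
26..32  -- padding (6B)
32..40  crc  (8B, 8-aligned)
40..41  attrs  (1B, 1-aligned)
41..48  -- padding (7B)
48..80  offset  (32B, 8-aligned)
80..88  reserved  (8B, 8-aligned)
88..96  blocks  (8B, 8-aligned)
sizeof = 96, alignof = 8
array of 17: 17 × 96 = 1632

1632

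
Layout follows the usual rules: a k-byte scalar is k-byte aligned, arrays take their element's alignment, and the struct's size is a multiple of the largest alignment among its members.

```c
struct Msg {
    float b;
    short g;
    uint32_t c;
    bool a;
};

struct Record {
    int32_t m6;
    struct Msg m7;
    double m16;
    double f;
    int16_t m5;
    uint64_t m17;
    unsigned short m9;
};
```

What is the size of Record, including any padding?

Msg: b at 0 (size 4, align 4) → ends 4; g at 4 (size 2, align 2) → ends 6; pad 2 to align 4 for c; c at 8 (size 4, align 4) → ends 12; a at 12 (size 1, align 1) → ends 13; tail pad 3 to reach multiple of 4; total 16 bytes, alignment 4
m6 at 0 (size 4, align 4) → ends 4
m7 at 4 (size 16, align 4) → ends 20
pad 4 to align 8 for m16
m16 at 24 (size 8, align 8) → ends 32
f at 32 (size 8, align 8) → ends 40
m5 at 40 (size 2, align 2) → ends 42
pad 6 to align 8 for m17
m17 at 48 (size 8, align 8) → ends 56
m9 at 56 (size 2, align 2) → ends 58
tail pad 6 to reach multiple of 8
total 64 bytes, alignment 8

64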